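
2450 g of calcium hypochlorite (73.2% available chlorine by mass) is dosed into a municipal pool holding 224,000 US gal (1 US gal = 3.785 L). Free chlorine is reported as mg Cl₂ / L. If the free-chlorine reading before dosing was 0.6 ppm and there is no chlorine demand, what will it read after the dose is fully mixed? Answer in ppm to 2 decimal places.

Volume: 224,000 US gal × 3.785 L/gal = 847,840 L.
Available chlorine delivered: 2450 g × 0.732 = 1793 g as Cl₂.
Concentration rise: 1793 g / 847,840 L = 2.115 mg/L = 2.12 ppm.
Final FC: 0.6 + 2.12 = 2.72 ppm.

2.72 ppm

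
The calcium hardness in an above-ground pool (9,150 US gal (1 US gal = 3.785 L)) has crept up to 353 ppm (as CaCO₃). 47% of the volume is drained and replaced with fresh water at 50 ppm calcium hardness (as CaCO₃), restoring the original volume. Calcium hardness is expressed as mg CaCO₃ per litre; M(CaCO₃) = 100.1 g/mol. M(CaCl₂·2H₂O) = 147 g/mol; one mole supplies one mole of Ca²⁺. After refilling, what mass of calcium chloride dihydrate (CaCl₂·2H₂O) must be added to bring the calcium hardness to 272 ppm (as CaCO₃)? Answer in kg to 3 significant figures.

3.12 kg

Volume: 9,150 US gal × 3.785 L/gal = 34,633 L.
After draining 47% and refilling: 353 × 0.53 + 50 × 0.47 = 210.59 ppm.
Deficit to target: 272 − 210.59 = 61.41 mg/L.
As CaCO₃: 61.41 mg/L × 34,633 L = 2127 g; ÷ 100.1 = 21.25 mol Ca²⁺.
Mass: 21.25 × 147 = 3123 g.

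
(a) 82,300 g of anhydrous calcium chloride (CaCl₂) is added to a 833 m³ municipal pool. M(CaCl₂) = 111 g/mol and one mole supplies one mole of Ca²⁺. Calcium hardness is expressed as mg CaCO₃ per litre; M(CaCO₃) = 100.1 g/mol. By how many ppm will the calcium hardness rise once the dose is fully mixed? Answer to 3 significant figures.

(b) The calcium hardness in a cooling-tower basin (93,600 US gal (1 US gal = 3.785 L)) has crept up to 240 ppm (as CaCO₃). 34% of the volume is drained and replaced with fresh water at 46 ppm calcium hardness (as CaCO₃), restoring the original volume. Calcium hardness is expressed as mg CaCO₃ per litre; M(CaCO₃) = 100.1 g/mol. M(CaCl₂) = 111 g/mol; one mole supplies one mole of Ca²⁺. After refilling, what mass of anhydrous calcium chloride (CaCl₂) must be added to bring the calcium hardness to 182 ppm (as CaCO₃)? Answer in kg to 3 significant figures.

(a) 89.1 ppm; (b) 3.13 kg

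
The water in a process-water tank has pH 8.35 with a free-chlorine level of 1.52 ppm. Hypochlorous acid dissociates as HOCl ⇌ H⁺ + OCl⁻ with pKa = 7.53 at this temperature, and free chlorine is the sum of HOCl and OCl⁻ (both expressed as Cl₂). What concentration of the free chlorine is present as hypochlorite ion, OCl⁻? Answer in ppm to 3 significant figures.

1.32 ppm

[OCl⁻]/[HOCl] = 10^(pH − pKa) = 10^(8.35 − 7.53) = 10^0.82 = 6.607.
Fraction as HOCl = 1 / (1 + 6.607) = 0.1315.
OCl⁻ = (1 − 0.1315) × 1.52 ppm = 1.32 ppm.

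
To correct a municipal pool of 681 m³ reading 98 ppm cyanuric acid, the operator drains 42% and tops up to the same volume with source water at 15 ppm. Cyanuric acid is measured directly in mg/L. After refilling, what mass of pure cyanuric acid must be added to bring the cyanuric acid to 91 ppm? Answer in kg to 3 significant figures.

19.0 kg

Volume: 681 m³ = 681,000 L.
After draining 42% and refilling: 98 × 0.58 + 15 × 0.42 = 63.14 ppm.
Deficit to target: 91 − 63.14 = 27.86 mg/L.
Mass: 27.86 mg/L × 681,000 L = 18,970 g cyanuric acid.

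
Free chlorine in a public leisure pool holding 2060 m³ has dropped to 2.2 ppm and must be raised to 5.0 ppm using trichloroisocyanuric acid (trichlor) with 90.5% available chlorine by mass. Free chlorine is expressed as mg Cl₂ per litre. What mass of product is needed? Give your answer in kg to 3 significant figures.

6.37 kg

Volume: 2060 m³ = 2,060,000 L.
Chlorine deficit: 5.0 − 2.2 = 2.8 ppm = 2.8 mg/L as Cl₂.
Cl₂ equivalent needed: 2.8 mg/L × 2,060,000 L = 5,768,000 mg = 5768 g.
Product at 90.5% available chlorine: 5768 / 0.905 = 6373 g.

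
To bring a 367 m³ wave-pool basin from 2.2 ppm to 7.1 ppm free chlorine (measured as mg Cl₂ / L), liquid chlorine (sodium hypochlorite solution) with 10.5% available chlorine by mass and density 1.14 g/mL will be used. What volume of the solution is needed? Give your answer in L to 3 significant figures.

Volume: 367 m³ = 367,000 L.
Chlorine deficit: 7.1 − 2.2 = 4.9 ppm = 4.9 mg/L as Cl₂.
Cl₂ equivalent needed: 4.9 mg/L × 367,000 L = 1,798,000 mg = 1798 g.
Product at 10.5% available chlorine: 1798 / 0.105 = 17,130 g.
Volume at density 1.14 g/mL: 17,130 g ÷ 1.14 g/mL = 15,020 mL.

15.0 L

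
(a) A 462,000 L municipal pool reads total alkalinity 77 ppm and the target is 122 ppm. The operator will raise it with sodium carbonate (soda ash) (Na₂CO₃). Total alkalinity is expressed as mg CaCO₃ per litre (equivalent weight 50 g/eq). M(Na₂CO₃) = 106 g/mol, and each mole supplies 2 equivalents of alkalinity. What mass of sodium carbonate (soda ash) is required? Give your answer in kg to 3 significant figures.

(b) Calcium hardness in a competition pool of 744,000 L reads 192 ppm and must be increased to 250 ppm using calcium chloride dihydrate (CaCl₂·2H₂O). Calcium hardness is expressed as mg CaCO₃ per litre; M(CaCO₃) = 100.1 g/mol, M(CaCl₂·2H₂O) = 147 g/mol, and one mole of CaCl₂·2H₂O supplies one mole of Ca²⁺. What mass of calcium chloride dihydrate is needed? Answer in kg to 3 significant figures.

(a) 22.0 kg; (b) 63.4 kg

(a) Alkalinity to add: (122 − 77) = 45 mg/L as CaCO₃ × 462,000 L = 20,790 g as CaCO₃.
(a) Equivalents: 20,790 g ÷ 50 g/eq = 415.8 eq.
(a) Each mole of Na₂CO₃ supplies 2 eq, so 415.8 / 2 = 207.9 mol.
(a) Mass: 207.9 mol × 106 g/mol = 22,040 g.

(b) Hardness to add: (250 − 192) = 58 mg/L as CaCO₃ × 744,000 L = 43,150 g as CaCO₃.
(b) Moles of Ca²⁺ (1 mol Ca²⁺ ≡ 1 mol CaCO₃): 43,150 / 100.1 g/mol = 431.1 mol.
(b) Mass of CaCl₂·2H₂O: 431.1 × 147 = 63,370 g.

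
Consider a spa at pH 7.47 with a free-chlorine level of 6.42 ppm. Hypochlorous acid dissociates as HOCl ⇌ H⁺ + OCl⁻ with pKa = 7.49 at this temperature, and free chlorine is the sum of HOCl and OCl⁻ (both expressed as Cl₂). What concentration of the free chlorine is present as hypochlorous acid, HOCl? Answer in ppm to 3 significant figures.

3.28 ppm

[OCl⁻]/[HOCl] = 10^(pH − pKa) = 10^(7.47 − 7.49) = 10^-0.02 = 0.955.
Fraction as HOCl = 1 / (1 + 0.955) = 0.5115.
HOCl = 0.5115 × 6.42 ppm = 3.284 ppm.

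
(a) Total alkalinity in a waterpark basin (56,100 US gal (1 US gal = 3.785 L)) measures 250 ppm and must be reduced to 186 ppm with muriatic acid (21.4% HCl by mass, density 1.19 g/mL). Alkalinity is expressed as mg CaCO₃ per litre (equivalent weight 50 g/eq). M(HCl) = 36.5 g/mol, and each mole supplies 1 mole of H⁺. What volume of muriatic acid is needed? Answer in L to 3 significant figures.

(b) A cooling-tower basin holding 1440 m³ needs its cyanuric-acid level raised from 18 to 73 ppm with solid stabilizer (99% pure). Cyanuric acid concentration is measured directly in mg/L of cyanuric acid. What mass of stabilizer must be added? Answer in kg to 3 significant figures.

(a) 39.0 L; (b) 80.0 kg

(a) Volume: 56,100 US gal × 3.785 L/gal = 212,338 L.
(a) Alkalinity to neutralize: (250 − 186) = 64 mg/L as CaCO₃ × 212,338 L = 13,590 g as CaCO₃.
(a) Equivalents of H⁺ required: 13,590 ÷ 50 g/eq = 271.8 eq = 271.8 mol HCl.
(a) Mass of HCl: 271.8 × 36.5 = 9920 g.
(a) Mass of 21.4% solution: 9920 / 0.214 = 46,360 g.
(a) Volume: 46,360 g ÷ 1.19 g/mL = 38,960 mL.

(b) Volume: 1440 m³ = 1,440,000 L.
(b) CYA to add: (73 − 18) = 55 mg/L × 1,440,000 L = 79,200 g cyanuric acid.
(b) At 99% purity: 79,200 / 0.99 = 80,000 g product.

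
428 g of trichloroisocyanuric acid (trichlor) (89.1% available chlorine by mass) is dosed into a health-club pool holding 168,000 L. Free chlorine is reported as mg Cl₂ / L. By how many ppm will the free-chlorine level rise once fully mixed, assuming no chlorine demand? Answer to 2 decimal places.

Available chlorine delivered: 428 g × 0.891 = 381.3 g as Cl₂.
Concentration rise: 381.3 g / 168,000 L = 2.27 mg/L = 2.27 ppm.

2.27 ppm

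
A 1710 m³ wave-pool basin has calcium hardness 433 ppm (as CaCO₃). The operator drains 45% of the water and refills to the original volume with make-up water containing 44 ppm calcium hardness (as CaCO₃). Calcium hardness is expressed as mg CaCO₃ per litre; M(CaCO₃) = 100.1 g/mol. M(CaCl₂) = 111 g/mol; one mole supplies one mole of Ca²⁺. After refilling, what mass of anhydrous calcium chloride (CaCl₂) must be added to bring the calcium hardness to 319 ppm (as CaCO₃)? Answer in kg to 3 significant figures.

116 kg

Volume: 1710 m³ = 1,710,000 L.
After draining 45% and refilling: 433 × 0.55 + 44 × 0.45 = 257.95 ppm.
Deficit to target: 319 − 257.95 = 61.05 mg/L.
As CaCO₃: 61.05 mg/L × 1,710,000 L = 104,400 g; ÷ 100.1 = 1043 mol Ca²⁺.
Mass: 1043 × 111 = 115,800 g.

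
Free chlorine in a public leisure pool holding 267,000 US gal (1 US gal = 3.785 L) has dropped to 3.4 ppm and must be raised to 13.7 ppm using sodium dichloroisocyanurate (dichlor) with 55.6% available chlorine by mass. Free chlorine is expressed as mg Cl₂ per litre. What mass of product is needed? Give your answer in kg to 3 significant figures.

Volume: 267,000 US gal × 3.785 L/gal = 1,010,595 L.
Chlorine deficit: 13.7 − 3.4 = 10.3 ppm = 10.3 mg/L as Cl₂.
Cl₂ equivalent needed: 10.3 mg/L × 1,010,595 L = 10,410,000 mg = 10,410 g.
Product at 55.6% available chlorine: 10,410 / 0.556 = 18,720 g.

18.7 kg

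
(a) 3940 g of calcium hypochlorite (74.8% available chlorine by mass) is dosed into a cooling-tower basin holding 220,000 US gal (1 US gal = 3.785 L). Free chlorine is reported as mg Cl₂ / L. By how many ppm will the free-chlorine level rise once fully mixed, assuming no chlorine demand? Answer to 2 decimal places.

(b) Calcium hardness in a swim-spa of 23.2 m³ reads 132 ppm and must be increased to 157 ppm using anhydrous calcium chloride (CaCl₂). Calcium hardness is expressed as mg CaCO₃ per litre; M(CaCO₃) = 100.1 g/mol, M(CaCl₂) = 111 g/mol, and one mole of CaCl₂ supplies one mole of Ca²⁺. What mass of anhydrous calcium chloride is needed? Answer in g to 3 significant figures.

(a) Volume: 220,000 US gal × 3.785 L/gal = 832,700 L.
(a) Available chlorine delivered: 3940 g × 0.748 = 2947 g as Cl₂.
(a) Concentration rise: 2947 g / 832,700 L = 3.539 mg/L = 3.54 ppm.

(b) Volume: 23.2 m³ = 23,200 L.
(b) Hardness to add: (157 − 132) = 25 mg/L as CaCO₃ × 23,200 L = 580 g as CaCO₃.
(b) Moles of Ca²⁺ (1 mol Ca²⁺ ≡ 1 mol CaCO₃): 580 / 100.1 g/mol = 5.794 mol.
(b) Mass of CaCl₂: 5.794 × 111 = 643.2 g.

(a) 3.54 ppm; (b) 643 g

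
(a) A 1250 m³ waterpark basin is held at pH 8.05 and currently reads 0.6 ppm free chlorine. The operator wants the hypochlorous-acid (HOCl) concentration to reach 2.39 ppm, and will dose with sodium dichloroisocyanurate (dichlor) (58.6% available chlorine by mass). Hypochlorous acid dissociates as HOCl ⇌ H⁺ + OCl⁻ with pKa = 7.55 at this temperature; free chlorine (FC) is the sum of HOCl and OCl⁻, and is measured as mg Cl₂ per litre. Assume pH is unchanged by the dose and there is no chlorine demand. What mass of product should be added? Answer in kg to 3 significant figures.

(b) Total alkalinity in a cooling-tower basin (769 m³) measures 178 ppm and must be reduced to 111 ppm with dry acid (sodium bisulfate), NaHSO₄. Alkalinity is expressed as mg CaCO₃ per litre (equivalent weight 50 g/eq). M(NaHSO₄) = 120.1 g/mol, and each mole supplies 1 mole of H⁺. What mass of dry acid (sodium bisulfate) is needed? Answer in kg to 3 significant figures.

(a) Volume: 1250 m³ = 1,250,000 L.
(a) [OCl⁻]/[HOCl] = 10^(pH − pKa) = 10^(8.05 − 7.55) = 3.162; fraction as HOCl = 1/(1 + 3.162) = 0.2403.
(a) Free chlorine required for 2.39 ppm HOCl: 2.39 / 0.2403 = 9.948 ppm.
(a) FC to add: 9.948 − 0.6 = 9.348 mg/L as Cl₂.
(a) Cl₂ equivalent: 9.348 mg/L × 1,250,000 L = 11,680 g.
(a) Product at 58.6% available Cl: 11,680 / 0.586 = 19,940 g.

(b) Volume: 769 m³ = 769,000 L.
(b) Alkalinity to neutralize: (178 − 111) = 67 mg/L as CaCO₃ × 769,000 L = 51,520 g as CaCO₃.
(b) Equivalents of H⁺ required: 51,520 ÷ 50 g/eq = 1030 eq = 1030 mol NaHSO₄.
(b) Mass of NaHSO₄: 1030 × 120.1 = 123,800 g.

(a) 19.9 kg; (b) 124 kg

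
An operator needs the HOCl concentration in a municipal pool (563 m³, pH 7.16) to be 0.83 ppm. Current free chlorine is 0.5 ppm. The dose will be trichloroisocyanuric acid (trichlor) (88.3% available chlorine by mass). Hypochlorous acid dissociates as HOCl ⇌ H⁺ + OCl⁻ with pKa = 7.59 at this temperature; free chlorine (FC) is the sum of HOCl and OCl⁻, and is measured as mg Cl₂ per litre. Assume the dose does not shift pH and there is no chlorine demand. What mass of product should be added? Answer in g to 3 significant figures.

407 g

Volume: 563 m³ = 563,000 L.
[OCl⁻]/[HOCl] = 10^(pH − pKa) = 10^(7.16 − 7.59) = 0.3715; fraction as HOCl = 1/(1 + 0.3715) = 0.7291.
Free chlorine required for 0.83 ppm HOCl: 0.83 / 0.7291 = 1.138 ppm.
FC to add: 1.138 − 0.5 = 0.6384 mg/L as Cl₂.
Cl₂ equivalent: 0.6384 mg/L × 563,000 L = 359.4 g.
Product at 88.3% available Cl: 359.4 / 0.883 = 407 g.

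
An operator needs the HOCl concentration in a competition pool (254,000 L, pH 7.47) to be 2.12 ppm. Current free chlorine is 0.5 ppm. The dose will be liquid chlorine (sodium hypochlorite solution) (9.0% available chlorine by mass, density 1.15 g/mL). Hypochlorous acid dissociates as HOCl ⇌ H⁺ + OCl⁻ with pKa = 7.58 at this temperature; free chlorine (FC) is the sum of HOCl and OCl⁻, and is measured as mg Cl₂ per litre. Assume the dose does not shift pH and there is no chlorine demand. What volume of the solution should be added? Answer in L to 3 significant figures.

[OCl⁻]/[HOCl] = 10^(pH − pKa) = 10^(7.47 − 7.58) = 0.7762; fraction as HOCl = 1/(1 + 0.7762) = 0.563.
Free chlorine required for 2.12 ppm HOCl: 2.12 / 0.563 = 3.766 ppm.
FC to add: 3.766 − 0.5 = 3.266 mg/L as Cl₂.
Cl₂ equivalent: 3.266 mg/L × 254,000 L = 829.5 g.
Product at 9.0% available Cl: 829.5 / 0.09 = 9216 g.
Volume: 9216 g ÷ 1.15 g/mL = 8014 mL.

8.01 L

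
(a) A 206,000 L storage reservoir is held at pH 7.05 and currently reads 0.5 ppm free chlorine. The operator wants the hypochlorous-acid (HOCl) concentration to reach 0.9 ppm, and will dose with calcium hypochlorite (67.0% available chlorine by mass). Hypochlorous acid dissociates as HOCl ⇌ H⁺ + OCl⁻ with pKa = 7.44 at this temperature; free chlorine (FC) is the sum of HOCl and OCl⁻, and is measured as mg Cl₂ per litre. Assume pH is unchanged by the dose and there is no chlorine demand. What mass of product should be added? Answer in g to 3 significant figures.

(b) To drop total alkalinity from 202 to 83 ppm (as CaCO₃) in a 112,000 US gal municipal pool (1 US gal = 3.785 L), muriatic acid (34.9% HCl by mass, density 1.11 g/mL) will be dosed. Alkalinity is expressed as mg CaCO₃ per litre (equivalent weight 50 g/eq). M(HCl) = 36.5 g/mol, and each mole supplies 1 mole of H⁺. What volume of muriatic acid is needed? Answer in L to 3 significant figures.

(a) [OCl⁻]/[HOCl] = 10^(pH − pKa) = 10^(7.05 − 7.44) = 0.4074; fraction as HOCl = 1/(1 + 0.4074) = 0.7105.
(a) Free chlorine required for 0.9 ppm HOCl: 0.9 / 0.7105 = 1.267 ppm.
(a) FC to add: 1.267 − 0.5 = 0.7666 mg/L as Cl₂.
(a) Cl₂ equivalent: 0.7666 mg/L × 206,000 L = 157.9 g.
(a) Product at 67.0% available Cl: 157.9 / 0.67 = 235.7 g.

(b) Volume: 112,000 US gal × 3.785 L/gal = 423,920 L.
(b) Alkalinity to neutralize: (202 − 83) = 119 mg/L as CaCO₃ × 423,920 L = 50,450 g as CaCO₃.
(b) Equivalents of H⁺ required: 50,450 ÷ 50 g/eq = 1009 eq = 1009 mol HCl.
(b) Mass of HCl: 1009 × 36.5 = 36,830 g.
(b) Mass of 34.9% solution: 36,830 / 0.349 = 105,500 g.
(b) Volume: 105,500 g ÷ 1.11 g/mL = 95,060 mL.

(a) 236 g; (b) 95.1 L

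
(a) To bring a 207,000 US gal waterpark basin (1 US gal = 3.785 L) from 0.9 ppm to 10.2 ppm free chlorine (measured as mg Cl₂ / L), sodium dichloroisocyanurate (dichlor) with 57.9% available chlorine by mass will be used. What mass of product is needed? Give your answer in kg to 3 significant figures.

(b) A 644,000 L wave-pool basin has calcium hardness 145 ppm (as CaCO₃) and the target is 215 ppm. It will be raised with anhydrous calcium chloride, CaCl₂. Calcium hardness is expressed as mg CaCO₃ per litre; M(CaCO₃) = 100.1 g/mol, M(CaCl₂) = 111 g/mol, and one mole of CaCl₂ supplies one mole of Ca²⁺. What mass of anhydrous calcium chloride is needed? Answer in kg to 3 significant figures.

(a) 12.6 kg; (b) 50.0 kg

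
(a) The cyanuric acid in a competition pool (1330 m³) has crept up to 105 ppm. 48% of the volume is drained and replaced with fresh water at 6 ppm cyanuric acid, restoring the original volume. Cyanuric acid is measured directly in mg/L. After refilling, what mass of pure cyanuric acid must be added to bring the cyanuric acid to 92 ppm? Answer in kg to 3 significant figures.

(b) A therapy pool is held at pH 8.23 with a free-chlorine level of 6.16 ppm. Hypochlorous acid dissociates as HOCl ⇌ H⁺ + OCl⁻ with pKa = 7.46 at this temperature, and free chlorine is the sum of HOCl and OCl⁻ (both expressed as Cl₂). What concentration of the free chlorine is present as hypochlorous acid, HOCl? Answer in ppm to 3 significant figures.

(a) Volume: 1330 m³ = 1,330,000 L.
(a) After draining 48% and refilling: 105 × 0.52 + 6 × 0.48 = 57.48 ppm.
(a) Deficit to target: 92 − 57.48 = 34.52 mg/L.
(a) Mass: 34.52 mg/L × 1,330,000 L = 45,910 g cyanuric acid.

(b) [OCl⁻]/[HOCl] = 10^(pH − pKa) = 10^(8.23 − 7.46) = 10^0.77 = 5.888.
(b) Fraction as HOCl = 1 / (1 + 5.888) = 0.1452.
(b) HOCl = 0.1452 × 6.16 ppm = 0.8943 ppm.

(a) 45.9 kg; (b) 0.894 ppm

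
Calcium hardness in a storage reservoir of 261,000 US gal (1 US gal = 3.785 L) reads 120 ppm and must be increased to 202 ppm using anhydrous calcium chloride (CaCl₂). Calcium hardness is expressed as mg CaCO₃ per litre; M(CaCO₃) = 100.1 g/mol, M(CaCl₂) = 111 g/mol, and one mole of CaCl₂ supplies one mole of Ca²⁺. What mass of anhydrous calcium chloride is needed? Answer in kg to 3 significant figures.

89.8 kg

Volume: 261,000 US gal × 3.785 L/gal = 987,885 L.
Hardness to add: (202 − 120) = 82 mg/L as CaCO₃ × 987,885 L = 81,010 g as CaCO₃.
Moles of Ca²⁺ (1 mol Ca²⁺ ≡ 1 mol CaCO₃): 81,010 / 100.1 g/mol = 809.3 mol.
Mass of CaCl₂: 809.3 × 111 = 89,830 g.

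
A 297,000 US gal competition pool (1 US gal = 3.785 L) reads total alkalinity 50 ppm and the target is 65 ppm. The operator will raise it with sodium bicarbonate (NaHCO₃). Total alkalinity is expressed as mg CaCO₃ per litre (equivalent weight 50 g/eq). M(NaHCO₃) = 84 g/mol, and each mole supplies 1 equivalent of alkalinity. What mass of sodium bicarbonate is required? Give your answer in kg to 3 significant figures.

28.3 kg

Volume: 297,000 US gal × 3.785 L/gal = 1,124,145 L.
Alkalinity to add: (65 − 50) = 15 mg/L as CaCO₃ × 1,124,145 L = 16,860 g as CaCO₃.
Equivalents: 16,860 g ÷ 50 g/eq = 337.2 eq.
NaHCO₃ supplies 1 eq per mole → 337.2 mol.
Mass: 337.2 mol × 84 g/mol = 28,330 g.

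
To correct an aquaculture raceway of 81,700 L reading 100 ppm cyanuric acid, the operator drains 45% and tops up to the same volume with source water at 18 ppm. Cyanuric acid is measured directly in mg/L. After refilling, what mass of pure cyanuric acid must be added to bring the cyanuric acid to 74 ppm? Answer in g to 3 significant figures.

891 g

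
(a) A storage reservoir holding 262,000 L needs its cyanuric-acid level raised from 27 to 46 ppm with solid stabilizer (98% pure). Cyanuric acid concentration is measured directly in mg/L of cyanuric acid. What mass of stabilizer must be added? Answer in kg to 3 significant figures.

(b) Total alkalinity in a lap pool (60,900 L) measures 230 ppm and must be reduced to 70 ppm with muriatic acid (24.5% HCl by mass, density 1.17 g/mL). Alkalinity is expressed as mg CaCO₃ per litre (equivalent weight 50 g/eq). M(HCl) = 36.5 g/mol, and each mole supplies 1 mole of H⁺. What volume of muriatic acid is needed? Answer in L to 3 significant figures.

(a) 5.08 kg; (b) 24.8 L

(a) CYA to add: (46 − 27) = 19 mg/L × 262,000 L = 4978 g cyanuric acid.
(a) At 98% purity: 4978 / 0.98 = 5080 g product.

(b) Alkalinity to neutralize: (230 − 70) = 160 mg/L as CaCO₃ × 60,900 L = 9744 g as CaCO₃.
(b) Equivalents of H⁺ required: 9744 ÷ 50 g/eq = 194.9 eq = 194.9 mol HCl.
(b) Mass of HCl: 194.9 × 36.5 = 7113 g.
(b) Mass of 24.5% solution: 7113 / 0.245 = 29,030 g.
(b) Volume: 29,030 g ÷ 1.17 g/mL = 24,810 mL.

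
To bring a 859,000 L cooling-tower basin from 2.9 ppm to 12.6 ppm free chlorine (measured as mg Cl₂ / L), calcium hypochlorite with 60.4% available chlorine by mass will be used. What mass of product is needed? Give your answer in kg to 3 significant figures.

13.8 kg

Chlorine deficit: 12.6 − 2.9 = 9.7 ppm = 9.7 mg/L as Cl₂.
Cl₂ equivalent needed: 9.7 mg/L × 859,000 L = 8,332,000 mg = 8332 g.
Product at 60.4% available chlorine: 8332 / 0.604 = 13,800 g.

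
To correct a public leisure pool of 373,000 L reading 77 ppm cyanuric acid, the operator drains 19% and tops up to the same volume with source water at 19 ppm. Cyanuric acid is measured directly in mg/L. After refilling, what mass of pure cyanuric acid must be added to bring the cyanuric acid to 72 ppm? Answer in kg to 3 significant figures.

After draining 19% and refilling: 77 × 0.81 + 19 × 0.19 = 65.98 ppm.
Deficit to target: 72 − 65.98 = 6.02 mg/L.
Mass: 6.02 mg/L × 373,000 L = 2245 g cyanuric acid.

2.25 kg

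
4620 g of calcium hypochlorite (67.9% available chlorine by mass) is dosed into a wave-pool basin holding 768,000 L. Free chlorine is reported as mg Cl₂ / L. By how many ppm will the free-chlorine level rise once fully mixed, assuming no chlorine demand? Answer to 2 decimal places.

4.08 ppm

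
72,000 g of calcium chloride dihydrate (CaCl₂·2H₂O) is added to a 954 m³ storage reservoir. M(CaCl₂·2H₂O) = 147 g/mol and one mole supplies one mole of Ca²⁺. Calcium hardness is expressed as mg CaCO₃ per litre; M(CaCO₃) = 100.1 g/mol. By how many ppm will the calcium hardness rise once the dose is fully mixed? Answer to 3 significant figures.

51.4 ppm

Volume: 954 m³ = 954,000 L.
Moles of Ca²⁺: 72,000 g ÷ 147 g/mol = 489.8 mol.
As CaCO₃: 489.8 mol × 100.1 g/mol = 49,030 g.
Rise: 49,030 g / 954,000 L × 1000 = 51.39 mg/L.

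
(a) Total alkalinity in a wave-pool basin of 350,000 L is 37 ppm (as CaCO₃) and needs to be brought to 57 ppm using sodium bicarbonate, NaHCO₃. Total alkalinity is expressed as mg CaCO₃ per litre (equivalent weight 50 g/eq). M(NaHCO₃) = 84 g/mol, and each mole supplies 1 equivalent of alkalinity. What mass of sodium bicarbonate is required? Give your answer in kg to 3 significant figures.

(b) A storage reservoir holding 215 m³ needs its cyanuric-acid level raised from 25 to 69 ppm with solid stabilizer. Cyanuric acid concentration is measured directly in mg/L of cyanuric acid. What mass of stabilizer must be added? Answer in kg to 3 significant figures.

(a) 11.8 kg; (b) 9.46 kg

(a) Alkalinity to add: (57 − 37) = 20 mg/L as CaCO₃ × 350,000 L = 7000 g as CaCO₃.
(a) Equivalents: 7000 g ÷ 50 g/eq = 140 eq.
(a) NaHCO₃ supplies 1 eq per mole → 140 mol.
(a) Mass: 140 mol × 84 g/mol = 11,760 g.

(b) Volume: 215 m³ = 215,000 L.
(b) CYA to add: (69 − 25) = 44 mg/L × 215,000 L = 9460 g cyanuric acid.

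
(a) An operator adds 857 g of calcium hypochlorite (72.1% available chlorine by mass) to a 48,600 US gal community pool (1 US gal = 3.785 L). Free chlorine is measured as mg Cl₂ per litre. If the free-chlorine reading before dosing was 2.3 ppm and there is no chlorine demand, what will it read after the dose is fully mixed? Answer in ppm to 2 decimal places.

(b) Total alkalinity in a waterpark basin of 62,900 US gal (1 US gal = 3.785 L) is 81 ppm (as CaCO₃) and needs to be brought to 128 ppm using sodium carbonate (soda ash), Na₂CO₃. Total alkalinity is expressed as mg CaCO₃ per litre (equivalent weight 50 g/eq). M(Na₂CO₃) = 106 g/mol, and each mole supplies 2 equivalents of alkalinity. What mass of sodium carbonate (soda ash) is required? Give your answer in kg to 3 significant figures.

(a) Volume: 48,600 US gal × 3.785 L/gal = 183,951 L.
(a) Available chlorine delivered: 857 g × 0.721 = 617.9 g as Cl₂.
(a) Concentration rise: 617.9 g / 183,951 L = 3.359 mg/L = 3.36 ppm.
(a) Final FC: 2.3 + 3.36 = 5.66 ppm.

(b) Volume: 62,900 US gal × 3.785 L/gal = 238,076 L.
(b) Alkalinity to add: (128 − 81) = 47 mg/L as CaCO₃ × 238,076 L = 11,190 g as CaCO₃.
(b) Equivalents: 11,190 g ÷ 50 g/eq = 223.8 eq.
(b) Each mole of Na₂CO₃ supplies 2 eq, so 223.8 / 2 = 111.9 mol.
(b) Mass: 111.9 mol × 106 g/mol = 11,860 g.

(a) 5.66 ppm; (b) 11.9 kg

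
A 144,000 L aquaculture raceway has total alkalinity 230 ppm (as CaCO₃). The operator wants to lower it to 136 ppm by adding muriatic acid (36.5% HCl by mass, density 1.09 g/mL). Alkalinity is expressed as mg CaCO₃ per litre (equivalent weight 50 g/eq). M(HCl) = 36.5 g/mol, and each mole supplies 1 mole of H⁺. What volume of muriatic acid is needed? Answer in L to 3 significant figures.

24.8 L

Alkalinity to neutralize: (230 − 136) = 94 mg/L as CaCO₃ × 144,000 L = 13,540 g as CaCO₃.
Equivalents of H⁺ required: 13,540 ÷ 50 g/eq = 270.7 eq = 270.7 mol HCl.
Mass of HCl: 270.7 × 36.5 = 9881 g.
Mass of 36.5% solution: 9881 / 0.365 = 27,070 g.
Volume: 27,070 g ÷ 1.09 g/mL = 24,840 mL.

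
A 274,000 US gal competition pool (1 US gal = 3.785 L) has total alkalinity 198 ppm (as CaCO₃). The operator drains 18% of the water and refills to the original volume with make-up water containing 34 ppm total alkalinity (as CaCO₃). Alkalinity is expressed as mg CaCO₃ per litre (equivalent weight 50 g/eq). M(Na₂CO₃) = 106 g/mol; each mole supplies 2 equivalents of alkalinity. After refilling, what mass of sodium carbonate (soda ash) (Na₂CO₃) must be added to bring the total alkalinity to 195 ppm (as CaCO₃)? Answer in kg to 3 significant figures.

29.2 kg

Volume: 274,000 US gal × 3.785 L/gal = 1,037,090 L.
After draining 18% and refilling: 198 × 0.82 + 34 × 0.18 = 168.48 ppm.
Deficit to target: 195 − 168.48 = 26.52 mg/L.
As CaCO₃: 26.52 mg/L × 1,037,090 L = 27,500 g; ÷ 50 g/eq ÷ 2 = 275 mol Na₂CO₃.
Mass: 275 × 106 = 29,150 g.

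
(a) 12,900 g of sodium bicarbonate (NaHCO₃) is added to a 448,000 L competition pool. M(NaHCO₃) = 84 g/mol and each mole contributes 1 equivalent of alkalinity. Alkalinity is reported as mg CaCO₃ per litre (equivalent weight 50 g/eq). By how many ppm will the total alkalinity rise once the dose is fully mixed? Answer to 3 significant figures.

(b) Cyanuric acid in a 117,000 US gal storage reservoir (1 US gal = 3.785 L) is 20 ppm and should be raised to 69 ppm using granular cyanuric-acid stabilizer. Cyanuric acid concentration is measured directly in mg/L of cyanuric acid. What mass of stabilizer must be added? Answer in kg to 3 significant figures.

(a) Moles of NaHCO₃: 12,900 g ÷ 84 g/mol = 153.6 mol → 153.6 eq of alkalinity.
(a) As CaCO₃: 153.6 eq × 50 g/eq = 7679 g.
(a) Rise: 7679 g / 448,000 L × 1000 = 17.14 mg/L.

(b) Volume: 117,000 US gal × 3.785 L/gal = 442,845 L.
(b) CYA to add: (69 − 20) = 49 mg/L × 442,845 L = 21,700 g cyanuric acid.

(a) 17.1 ppm; (b) 21.7 kg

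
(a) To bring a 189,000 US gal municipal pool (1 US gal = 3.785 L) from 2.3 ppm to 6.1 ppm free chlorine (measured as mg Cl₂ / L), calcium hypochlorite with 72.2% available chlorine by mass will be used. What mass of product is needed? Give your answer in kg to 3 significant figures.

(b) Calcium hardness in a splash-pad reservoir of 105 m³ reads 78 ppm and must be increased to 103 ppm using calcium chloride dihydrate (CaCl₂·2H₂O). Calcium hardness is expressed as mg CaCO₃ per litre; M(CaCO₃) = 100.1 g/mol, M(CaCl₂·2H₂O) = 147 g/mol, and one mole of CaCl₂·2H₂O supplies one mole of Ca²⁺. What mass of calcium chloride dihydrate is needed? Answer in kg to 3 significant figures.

(a) 3.77 kg; (b) 3.85 kg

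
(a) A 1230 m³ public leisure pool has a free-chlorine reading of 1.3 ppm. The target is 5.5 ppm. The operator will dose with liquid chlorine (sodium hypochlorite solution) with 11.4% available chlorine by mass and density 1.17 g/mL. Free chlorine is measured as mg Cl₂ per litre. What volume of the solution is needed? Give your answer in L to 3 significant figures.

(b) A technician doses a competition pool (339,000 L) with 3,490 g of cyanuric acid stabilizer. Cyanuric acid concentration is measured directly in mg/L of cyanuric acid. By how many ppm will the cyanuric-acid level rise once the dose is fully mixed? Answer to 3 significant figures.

(a) Volume: 1230 m³ = 1,230,000 L.
(a) Chlorine deficit: 5.5 − 1.3 = 4.2 ppm = 4.2 mg/L as Cl₂.
(a) Cl₂ equivalent needed: 4.2 mg/L × 1,230,000 L = 5,166,000 mg = 5166 g.
(a) Product at 11.4% available chlorine: 5166 / 0.114 = 45,320 g.
(a) Volume at density 1.17 g/mL: 45,320 g ÷ 1.17 g/mL = 38,730 mL.

(b) Rise: 3,490 g / 339,000 L × 1000 = 10.29 mg/L.

(a) 38.7 L; (b) 10.3 ppm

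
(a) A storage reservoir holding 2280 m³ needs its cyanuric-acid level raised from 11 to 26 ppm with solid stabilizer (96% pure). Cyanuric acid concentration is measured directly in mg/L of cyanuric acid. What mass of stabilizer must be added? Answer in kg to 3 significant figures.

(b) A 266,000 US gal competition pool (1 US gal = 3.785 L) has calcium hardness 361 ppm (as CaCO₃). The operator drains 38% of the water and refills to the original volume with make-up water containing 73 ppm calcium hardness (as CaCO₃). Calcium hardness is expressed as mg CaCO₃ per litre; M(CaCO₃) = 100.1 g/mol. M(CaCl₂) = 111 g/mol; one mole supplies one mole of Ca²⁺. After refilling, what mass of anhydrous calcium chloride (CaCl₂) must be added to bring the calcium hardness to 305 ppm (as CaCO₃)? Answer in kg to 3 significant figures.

(a) 35.6 kg; (b) 59.7 kg

(a) Volume: 2280 m³ = 2,280,000 L.
(a) CYA to add: (26 − 11) = 15 mg/L × 2,280,000 L = 34,200 g cyanuric acid.
(a) At 96% purity: 34,200 / 0.96 = 35,620 g product.

(b) Volume: 266,000 US gal × 3.785 L/gal = 1,006,810 L.
(b) After draining 38% and refilling: 361 × 0.62 + 73 × 0.38 = 251.56 ppm.
(b) Deficit to target: 305 − 251.56 = 53.44 mg/L.
(b) As CaCO₃: 53.44 mg/L × 1,006,810 L = 53,800 g; ÷ 100.1 = 537.5 mol Ca²⁺.
(b) Mass: 537.5 × 111 = 59,660 g.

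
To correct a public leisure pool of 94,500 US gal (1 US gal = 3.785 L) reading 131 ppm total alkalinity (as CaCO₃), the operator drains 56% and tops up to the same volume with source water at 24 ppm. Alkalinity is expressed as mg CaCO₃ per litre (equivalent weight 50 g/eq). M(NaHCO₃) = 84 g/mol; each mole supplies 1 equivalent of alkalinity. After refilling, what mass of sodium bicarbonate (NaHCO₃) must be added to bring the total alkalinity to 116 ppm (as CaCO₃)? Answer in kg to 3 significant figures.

Volume: 94,500 US gal × 3.785 L/gal = 357,682 L.
After draining 56% and refilling: 131 × 0.44 + 24 × 0.56 = 71.08 ppm.
Deficit to target: 116 − 71.08 = 44.92 mg/L.
As CaCO₃: 44.92 mg/L × 357,682 L = 16,070 g; ÷ 50 g/eq ÷ 1 = 321.3 mol NaHCO₃.
Mass: 321.3 × 84 = 26,990 g.

27.0 kg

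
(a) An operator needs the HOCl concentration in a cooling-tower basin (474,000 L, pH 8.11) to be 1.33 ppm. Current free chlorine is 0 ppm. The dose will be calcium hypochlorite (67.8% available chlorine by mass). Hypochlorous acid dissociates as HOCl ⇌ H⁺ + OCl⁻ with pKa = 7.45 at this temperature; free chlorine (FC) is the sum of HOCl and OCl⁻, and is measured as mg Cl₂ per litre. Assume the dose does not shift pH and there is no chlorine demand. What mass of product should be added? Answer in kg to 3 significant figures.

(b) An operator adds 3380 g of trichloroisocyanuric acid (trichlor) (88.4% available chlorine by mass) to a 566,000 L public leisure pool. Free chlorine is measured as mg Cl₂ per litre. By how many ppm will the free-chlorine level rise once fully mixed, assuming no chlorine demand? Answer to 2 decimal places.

(a) 5.18 kg; (b) 5.28 ppm

(a) [OCl⁻]/[HOCl] = 10^(pH − pKa) = 10^(8.11 − 7.45) = 4.571; fraction as HOCl = 1/(1 + 4.571) = 0.1795.
(a) Free chlorine required for 1.33 ppm HOCl: 1.33 / 0.1795 = 7.409 ppm.
(a) FC to add: 7.409 − 0 = 7.409 mg/L as Cl₂.
(a) Cl₂ equivalent: 7.409 mg/L × 474,000 L = 3512 g.
(a) Product at 67.8% available Cl: 3512 / 0.678 = 5180 g.

(b) Available chlorine delivered: 3380 g × 0.884 = 2988 g as Cl₂.
(b) Concentration rise: 2988 g / 566,000 L = 5.279 mg/L = 5.28 ppm.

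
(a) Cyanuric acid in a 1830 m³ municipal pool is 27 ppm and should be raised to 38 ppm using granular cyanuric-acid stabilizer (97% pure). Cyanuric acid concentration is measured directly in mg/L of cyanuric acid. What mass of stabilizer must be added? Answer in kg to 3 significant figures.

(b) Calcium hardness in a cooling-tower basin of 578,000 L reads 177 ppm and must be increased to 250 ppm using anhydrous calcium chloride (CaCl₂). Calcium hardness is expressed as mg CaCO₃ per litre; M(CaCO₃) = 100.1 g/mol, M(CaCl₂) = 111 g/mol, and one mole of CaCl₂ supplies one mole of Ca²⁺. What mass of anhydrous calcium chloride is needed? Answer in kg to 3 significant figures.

(a) Volume: 1830 m³ = 1,830,000 L.
(a) CYA to add: (38 − 27) = 11 mg/L × 1,830,000 L = 20,130 g cyanuric acid.
(a) At 97% purity: 20,130 / 0.97 = 20,750 g product.

(b) Hardness to add: (250 − 177) = 73 mg/L as CaCO₃ × 578,000 L = 42,190 g as CaCO₃.
(b) Moles of Ca²⁺ (1 mol Ca²⁺ ≡ 1 mol CaCO₃): 42,190 / 100.1 g/mol = 421.5 mol.
(b) Mass of CaCl₂: 421.5 × 111 = 46,790 g.

(a) 20.8 kg; (b) 46.8 kg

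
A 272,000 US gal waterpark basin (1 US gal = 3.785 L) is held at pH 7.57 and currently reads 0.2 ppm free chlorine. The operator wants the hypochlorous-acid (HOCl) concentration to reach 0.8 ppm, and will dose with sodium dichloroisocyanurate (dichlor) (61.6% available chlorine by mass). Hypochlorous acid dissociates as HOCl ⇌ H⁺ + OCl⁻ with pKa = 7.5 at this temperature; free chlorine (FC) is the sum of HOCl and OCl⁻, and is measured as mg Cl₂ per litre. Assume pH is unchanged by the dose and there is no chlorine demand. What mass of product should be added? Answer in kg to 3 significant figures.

2.57 kg

Volume: 272,000 US gal × 3.785 L/gal = 1,029,520 L.
[OCl⁻]/[HOCl] = 10^(pH − pKa) = 10^(7.57 − 7.5) = 1.175; fraction as HOCl = 1/(1 + 1.175) = 0.4598.
Free chlorine required for 0.8 ppm HOCl: 0.8 / 0.4598 = 1.74 ppm.
FC to add: 1.74 − 0.2 = 1.54 mg/L as Cl₂.
Cl₂ equivalent: 1.54 mg/L × 1,029,520 L = 1585 g.
Product at 61.6% available Cl: 1585 / 0.616 = 2574 g.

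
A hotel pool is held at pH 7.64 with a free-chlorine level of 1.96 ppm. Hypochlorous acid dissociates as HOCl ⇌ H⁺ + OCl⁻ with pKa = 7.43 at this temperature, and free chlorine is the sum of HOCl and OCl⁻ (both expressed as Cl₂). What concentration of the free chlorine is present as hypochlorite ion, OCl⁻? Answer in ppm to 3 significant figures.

1.21 ppm

[OCl⁻]/[HOCl] = 10^(pH − pKa) = 10^(7.64 − 7.43) = 10^0.21 = 1.622.
Fraction as HOCl = 1 / (1 + 1.622) = 0.3814.
OCl⁻ = (1 − 0.3814) × 1.96 ppm = 1.212 ppm.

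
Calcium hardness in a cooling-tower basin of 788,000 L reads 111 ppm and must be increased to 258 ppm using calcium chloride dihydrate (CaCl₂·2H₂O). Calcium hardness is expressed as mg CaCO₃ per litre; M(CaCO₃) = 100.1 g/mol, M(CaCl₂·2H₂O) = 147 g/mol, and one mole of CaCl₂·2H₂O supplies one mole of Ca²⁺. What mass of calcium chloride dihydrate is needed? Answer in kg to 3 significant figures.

Hardness to add: (258 − 111) = 147 mg/L as CaCO₃ × 788,000 L = 115,800 g as CaCO₃.
Moles of Ca²⁺ (1 mol Ca²⁺ ≡ 1 mol CaCO₃): 115,800 / 100.1 g/mol = 1157 mol.
Mass of CaCl₂·2H₂O: 1157 × 147 = 170,100 g.

170 kg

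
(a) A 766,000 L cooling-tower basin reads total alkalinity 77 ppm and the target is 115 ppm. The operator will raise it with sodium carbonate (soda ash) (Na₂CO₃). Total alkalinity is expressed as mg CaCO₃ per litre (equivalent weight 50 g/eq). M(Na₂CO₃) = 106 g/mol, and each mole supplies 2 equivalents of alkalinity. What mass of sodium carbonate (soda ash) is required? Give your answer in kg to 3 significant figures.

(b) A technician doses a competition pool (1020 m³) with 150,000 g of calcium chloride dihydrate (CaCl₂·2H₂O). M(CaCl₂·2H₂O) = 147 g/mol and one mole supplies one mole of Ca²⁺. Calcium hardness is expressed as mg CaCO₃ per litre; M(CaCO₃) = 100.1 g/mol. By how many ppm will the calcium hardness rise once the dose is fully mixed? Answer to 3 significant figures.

(a) Alkalinity to add: (115 − 77) = 38 mg/L as CaCO₃ × 766,000 L = 29,110 g as CaCO₃.
(a) Equivalents: 29,110 g ÷ 50 g/eq = 582.2 eq.
(a) Each mole of Na₂CO₃ supplies 2 eq, so 582.2 / 2 = 291.1 mol.
(a) Mass: 291.1 mol × 106 g/mol = 30,850 g.

(b) Volume: 1020 m³ = 1,020,000 L.
(b) Moles of Ca²⁺: 150,000 g ÷ 147 g/mol = 1020 mol.
(b) As CaCO₃: 1020 mol × 100.1 g/mol = 102,100 g.
(b) Rise: 102,100 g / 1,020,000 L × 1000 = 100.1 mg/L.

(a) 30.9 kg; (b) 100 ppm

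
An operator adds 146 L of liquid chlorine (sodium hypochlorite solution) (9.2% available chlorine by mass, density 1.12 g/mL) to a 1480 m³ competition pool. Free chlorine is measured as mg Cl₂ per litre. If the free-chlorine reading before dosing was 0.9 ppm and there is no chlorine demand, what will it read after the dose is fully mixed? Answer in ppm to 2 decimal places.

Volume: 1480 m³ = 1,480,000 L.
Mass of solution: 146 L × 1000 mL/L × 1.12 g/mL = 163,500 g.
Available chlorine delivered: 163,500 g × 0.092 = 15,040 g as Cl₂.
Concentration rise: 15,040 g / 1,480,000 L = 10.16 mg/L = 10.16 ppm.
Final FC: 0.9 + 10.16 = 11.06 ppm.

11.06 ppm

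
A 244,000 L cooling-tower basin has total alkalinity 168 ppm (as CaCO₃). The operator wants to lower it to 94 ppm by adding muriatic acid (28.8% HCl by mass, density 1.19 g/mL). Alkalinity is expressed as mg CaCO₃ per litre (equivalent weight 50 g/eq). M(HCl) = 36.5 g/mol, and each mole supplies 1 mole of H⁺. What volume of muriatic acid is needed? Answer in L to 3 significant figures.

38.5 L

Alkalinity to neutralize: (168 − 94) = 74 mg/L as CaCO₃ × 244,000 L = 18,060 g as CaCO₃.
Equivalents of H⁺ required: 18,060 ÷ 50 g/eq = 361.1 eq = 361.1 mol HCl.
Mass of HCl: 361.1 × 36.5 = 13,180 g.
Mass of 28.8% solution: 13,180 / 0.288 = 45,770 g.
Volume: 45,770 g ÷ 1.19 g/mL = 38,460 mL.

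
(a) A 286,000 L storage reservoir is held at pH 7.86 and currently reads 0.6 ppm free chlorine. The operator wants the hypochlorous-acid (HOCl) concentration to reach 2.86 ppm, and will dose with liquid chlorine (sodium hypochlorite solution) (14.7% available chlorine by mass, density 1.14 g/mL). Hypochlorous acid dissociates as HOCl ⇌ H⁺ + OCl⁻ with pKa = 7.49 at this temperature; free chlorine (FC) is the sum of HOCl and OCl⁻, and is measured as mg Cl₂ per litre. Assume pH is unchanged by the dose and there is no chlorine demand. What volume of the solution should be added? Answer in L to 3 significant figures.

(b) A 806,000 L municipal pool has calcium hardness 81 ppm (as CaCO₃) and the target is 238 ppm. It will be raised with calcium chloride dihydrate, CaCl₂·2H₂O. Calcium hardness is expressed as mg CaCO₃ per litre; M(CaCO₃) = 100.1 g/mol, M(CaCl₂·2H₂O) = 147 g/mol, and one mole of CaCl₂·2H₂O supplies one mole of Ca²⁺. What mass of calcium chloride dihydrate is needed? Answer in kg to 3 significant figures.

(a) 15.3 L; (b) 186 kg

(a) [OCl⁻]/[HOCl] = 10^(pH − pKa) = 10^(7.86 − 7.49) = 2.344; fraction as HOCl = 1/(1 + 2.344) = 0.299.
(a) Free chlorine required for 2.86 ppm HOCl: 2.86 / 0.299 = 9.564 ppm.
(a) FC to add: 9.564 − 0.6 = 8.964 mg/L as Cl₂.
(a) Cl₂ equivalent: 8.964 mg/L × 286,000 L = 2564 g.
(a) Product at 14.7% available Cl: 2564 / 0.147 = 17,440 g.
(a) Volume: 17,440 g ÷ 1.14 g/mL = 15,300 mL.

(b) Hardness to add: (238 − 81) = 157 mg/L as CaCO₃ × 806,000 L = 126,500 g as CaCO₃.
(b) Moles of Ca²⁺ (1 mol Ca²⁺ ≡ 1 mol CaCO₃): 126,500 / 100.1 g/mol = 1264 mol.
(b) Mass of CaCl₂·2H₂O: 1264 × 147 = 185,800 g.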